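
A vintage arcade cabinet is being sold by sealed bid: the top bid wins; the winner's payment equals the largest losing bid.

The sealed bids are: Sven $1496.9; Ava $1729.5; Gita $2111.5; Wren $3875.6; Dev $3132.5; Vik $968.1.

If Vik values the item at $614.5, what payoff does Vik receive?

Highest bid: Wren at $3875.6, so Wren wins.
Second-highest bid: Dev at $3132.5 — that is the price the winner pays.
Vik did not win, so Vik pays nothing and receives nothing: payoff $0.

$0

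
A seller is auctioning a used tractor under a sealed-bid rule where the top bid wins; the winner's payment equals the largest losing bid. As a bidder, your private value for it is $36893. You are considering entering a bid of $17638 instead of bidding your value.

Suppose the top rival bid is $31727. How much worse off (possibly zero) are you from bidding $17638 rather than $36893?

$5166

Bidding your value $36893: you win (since $36893 > $31727) and pay $31727. Payoff $5166.
Bidding $17638: you lose. Payoff $0.
The competing bid $31727 lies between your shaded bid and your value, so underbidding forfeits an item you could have won at a profitable price.
Loss from deviating = $5166 − ($0) = $5166.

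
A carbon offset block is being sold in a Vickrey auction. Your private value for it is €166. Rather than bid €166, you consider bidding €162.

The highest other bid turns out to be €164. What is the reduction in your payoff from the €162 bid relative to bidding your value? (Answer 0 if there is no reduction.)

Bidding your value €166: you win (since €166 > €164) and pay €164. Payoff €2.
Bidding €162: you lose. Payoff €0.
The competing bid €164 lies between your shaded bid and your value, so underbidding forfeits an item you could have won at a profitable price.
Loss from deviating = €2 − (€0) = €2.
Truthful bidding weakly dominates here: raising your bid can only win items priced above your value, and lowering it can only forfeit items priced below.

€2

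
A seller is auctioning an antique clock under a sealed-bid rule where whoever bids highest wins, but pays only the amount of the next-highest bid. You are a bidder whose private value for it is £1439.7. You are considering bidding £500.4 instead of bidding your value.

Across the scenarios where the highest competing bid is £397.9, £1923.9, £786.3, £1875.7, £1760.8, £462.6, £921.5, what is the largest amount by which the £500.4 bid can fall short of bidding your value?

£397.9: same outcome either way → loss £0.
£1923.9: same outcome either way → loss £0.
£786.3: truthful gives £653.4, deviation gives £0 → loss £653.4.
£1875.7: same outcome either way → loss £0.
£1760.8: same outcome either way → loss £0.
£462.6: same outcome either way → loss £0.
£921.5: truthful gives £518.2, deviation gives £0 → loss £518.2.
Maximum loss: £653.4.

£653.4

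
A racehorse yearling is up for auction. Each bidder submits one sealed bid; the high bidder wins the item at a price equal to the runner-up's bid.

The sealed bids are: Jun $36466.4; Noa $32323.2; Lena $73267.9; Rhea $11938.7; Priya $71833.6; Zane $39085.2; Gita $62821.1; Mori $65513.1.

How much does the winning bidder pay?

$71833.6

Highest bid: Lena at $73267.9, so Lena wins.
Second-highest bid: Priya at $71833.6 — that is the price the winner pays.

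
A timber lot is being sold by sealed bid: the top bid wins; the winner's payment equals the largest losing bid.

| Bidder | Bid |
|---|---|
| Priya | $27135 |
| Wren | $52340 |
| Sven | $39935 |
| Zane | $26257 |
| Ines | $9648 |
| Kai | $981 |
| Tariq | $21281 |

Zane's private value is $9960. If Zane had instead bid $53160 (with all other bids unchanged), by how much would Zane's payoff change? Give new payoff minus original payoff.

−$42380

The highest bid among the other bidders is $52340; Zane's bid doesn't change that.
Original bid $26257: Zane is not highest (top rival bid is $52340); payoff $0.
Alternative bid $53160: Zane is highest, pays the top rival bid $52340; payoff $9960 − $52340 = −$42380.
Change in payoff = −$42380 − ($0) = −$42380.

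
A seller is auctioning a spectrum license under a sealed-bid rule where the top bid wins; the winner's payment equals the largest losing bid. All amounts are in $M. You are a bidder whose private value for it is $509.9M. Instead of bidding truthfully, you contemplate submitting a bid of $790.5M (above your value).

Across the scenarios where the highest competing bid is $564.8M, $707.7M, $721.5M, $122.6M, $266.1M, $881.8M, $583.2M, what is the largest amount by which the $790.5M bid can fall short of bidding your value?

$564.8M: truthful gives $0M, deviation gives −$54.9M → loss $54.9M.
$707.7M: truthful gives $0M, deviation gives −$197.8M → loss $197.8M.
$721.5M: truthful gives $0M, deviation gives −$211.6M → loss $211.6M.
$122.6M: same outcome either way → loss $0M.
$266.1M: same outcome either way → loss $0M.
$881.8M: same outcome either way → loss $0M.
$583.2M: truthful gives $0M, deviation gives −$73.3M → loss $73.3M.
Maximum loss: $211.6M.

$211.6M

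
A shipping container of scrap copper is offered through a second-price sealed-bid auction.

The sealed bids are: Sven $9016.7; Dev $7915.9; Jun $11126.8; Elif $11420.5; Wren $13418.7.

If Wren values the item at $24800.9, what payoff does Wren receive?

$13380.4

Highest bid: Wren at $13418.7, so Wren wins.
Second-highest bid: Elif at $11420.5 — that is the price the winner pays.
Wren's payoff = value − price = $24800.9 − $11420.5 = $13380.4.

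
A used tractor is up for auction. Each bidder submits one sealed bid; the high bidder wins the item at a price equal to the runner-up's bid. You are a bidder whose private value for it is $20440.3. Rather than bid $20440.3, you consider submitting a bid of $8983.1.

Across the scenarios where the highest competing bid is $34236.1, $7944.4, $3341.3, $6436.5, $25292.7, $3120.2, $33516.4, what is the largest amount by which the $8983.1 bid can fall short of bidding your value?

$34236.1: same outcome either way → loss $0.
$7944.4: same outcome either way → loss $0.
$3341.3: same outcome either way → loss $0.
$6436.5: same outcome either way → loss $0.
$25292.7: same outcome either way → loss $0.
$3120.2: same outcome either way → loss $0.
$33516.4: same outcome either way → loss $0.
Maximum loss: $0.

$0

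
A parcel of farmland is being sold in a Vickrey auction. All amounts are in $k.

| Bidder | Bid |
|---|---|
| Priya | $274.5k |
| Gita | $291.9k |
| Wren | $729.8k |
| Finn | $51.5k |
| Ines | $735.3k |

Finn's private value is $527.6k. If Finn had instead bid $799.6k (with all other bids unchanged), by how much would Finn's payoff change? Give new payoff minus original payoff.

The highest bid among the other bidders is $735.3k; Finn's bid doesn't change that.
Original bid $51.5k: Finn is not highest (top rival bid is $735.3k); payoff $0k.
Alternative bid $799.6k: Finn is highest, pays the top rival bid $735.3k; payoff $527.6k − $735.3k = −$207.7k.
Change in payoff = −$207.7k − ($0k) = −$207.7k.

−$207.7k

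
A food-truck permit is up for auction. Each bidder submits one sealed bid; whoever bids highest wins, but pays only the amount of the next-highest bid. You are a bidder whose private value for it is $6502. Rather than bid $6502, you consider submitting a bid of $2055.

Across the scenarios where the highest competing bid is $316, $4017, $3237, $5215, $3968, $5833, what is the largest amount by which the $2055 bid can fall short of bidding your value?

$316: same outcome either way → loss $0.
$4017: truthful gives $2485, deviation gives $0 → loss $2485.
$3237: truthful gives $3265, deviation gives $0 → loss $3265.
$5215: truthful gives $1287, deviation gives $0 → loss $1287.
$3968: truthful gives $2534, deviation gives $0 → loss $2534.
$5833: truthful gives $669, deviation gives $0 → loss $669.
Maximum loss: $3265.

$3265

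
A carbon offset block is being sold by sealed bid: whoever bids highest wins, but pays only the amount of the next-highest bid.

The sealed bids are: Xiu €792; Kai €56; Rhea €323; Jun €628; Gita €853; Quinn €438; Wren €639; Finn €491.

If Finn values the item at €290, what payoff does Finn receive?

Highest bid: Gita at €853, so Gita wins.
Second-highest bid: Xiu at €792 — that is the price the winner pays.
Finn did not win, so Finn pays nothing and receives nothing: payoff €0.

€0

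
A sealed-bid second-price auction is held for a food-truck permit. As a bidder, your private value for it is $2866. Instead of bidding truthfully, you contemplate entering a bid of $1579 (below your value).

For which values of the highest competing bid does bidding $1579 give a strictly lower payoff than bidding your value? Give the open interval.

If the competing bid is below $1579, both bids win at the same price — no difference.
If it is above $2866, both bids lose — no difference.
If it lies strictly between $1579 and $2866, bidding your value wins at a price below your value (positive payoff) while bidding $1579 loses (payoff 0).
So the deviation strictly hurts on the open interval ($1579, $2866).
Truthful bidding weakly dominates here: raising your bid can only win items priced above your value, and lowering it can only forfeit items priced below.

($1579, $2866)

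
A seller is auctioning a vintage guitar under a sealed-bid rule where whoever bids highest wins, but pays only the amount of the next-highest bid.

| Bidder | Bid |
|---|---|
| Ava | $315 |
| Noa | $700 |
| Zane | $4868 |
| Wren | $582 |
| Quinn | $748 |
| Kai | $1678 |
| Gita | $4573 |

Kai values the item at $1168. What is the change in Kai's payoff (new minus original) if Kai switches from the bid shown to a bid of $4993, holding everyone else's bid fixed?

The highest bid among the other bidders is $4868; Kai's bid doesn't change that.
Original bid $1678: Kai is not highest (top rival bid is $4868); payoff $0.
Alternative bid $4993: Kai is highest, pays the top rival bid $4868; payoff $1168 − $4868 = −$3700.
Change in payoff = −$3700 − ($0) = −$3700.

−$3700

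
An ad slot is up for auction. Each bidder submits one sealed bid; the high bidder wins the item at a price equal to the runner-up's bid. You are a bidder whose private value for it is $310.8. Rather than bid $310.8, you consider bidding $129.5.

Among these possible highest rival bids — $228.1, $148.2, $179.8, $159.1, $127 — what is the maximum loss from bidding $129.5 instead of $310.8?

$228.1: truthful gives $82.7, deviation gives $0 → loss $82.7.
$148.2: truthful gives $162.6, deviation gives $0 → loss $162.6.
$179.8: truthful gives $131, deviation gives $0 → loss $131.
$159.1: truthful gives $151.7, deviation gives $0 → loss $151.7.
$127: same outcome either way → loss $0.
Maximum loss: $162.6.

$162.6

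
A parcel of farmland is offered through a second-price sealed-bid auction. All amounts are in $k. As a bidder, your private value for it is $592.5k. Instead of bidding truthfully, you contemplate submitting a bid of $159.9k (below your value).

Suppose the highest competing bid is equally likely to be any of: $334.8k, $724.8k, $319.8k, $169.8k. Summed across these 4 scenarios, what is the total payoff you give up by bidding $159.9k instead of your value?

The deviation costs you only when the competing bid falls strictly between $159.9k and $592.5k; elsewhere both bids give the same outcome.
$334.8k: truthful payoff $257.7k, deviation payoff $0k → loss $257.7k.
$724.8k: outcomes coincide → loss $0k.
$319.8k: truthful payoff $272.7k, deviation payoff $0k → loss $272.7k.
$169.8k: truthful payoff $422.7k, deviation payoff $0k → loss $422.7k.
Total loss = $257.7k + $272.7k + $422.7k = $953.1k.

$953.1k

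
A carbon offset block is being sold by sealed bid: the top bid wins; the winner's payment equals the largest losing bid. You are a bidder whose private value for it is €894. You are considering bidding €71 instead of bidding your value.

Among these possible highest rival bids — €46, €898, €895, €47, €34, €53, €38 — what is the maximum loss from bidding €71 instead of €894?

€46: same outcome either way → loss €0.
€898: same outcome either way → loss €0.
€895: same outcome either way → loss €0.
€47: same outcome either way → loss €0.
€34: same outcome either way → loss €0.
€53: same outcome either way → loss €0.
€38: same outcome either way → loss €0.
Maximum loss: €0.

€0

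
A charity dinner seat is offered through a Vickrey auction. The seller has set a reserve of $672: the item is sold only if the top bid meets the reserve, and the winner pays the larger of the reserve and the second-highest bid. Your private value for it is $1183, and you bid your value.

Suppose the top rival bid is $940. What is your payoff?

Your bid $1183 is the highest and exceeds the reserve.
Price = max(second-highest bid, reserve) = max($940, $672) = $940.
Payoff = $1183 − $940 = $243.

$243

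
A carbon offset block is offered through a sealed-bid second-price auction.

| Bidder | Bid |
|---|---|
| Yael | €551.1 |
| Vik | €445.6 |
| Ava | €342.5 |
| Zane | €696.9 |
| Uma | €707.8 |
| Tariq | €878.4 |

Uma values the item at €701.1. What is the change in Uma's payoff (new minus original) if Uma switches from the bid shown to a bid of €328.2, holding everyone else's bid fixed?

The highest bid among the other bidders is €878.4; Uma's bid doesn't change that.
Original bid €707.8: Uma is not highest (top rival bid is €878.4); payoff €0.
Alternative bid €328.2: Uma is not highest (top rival bid is €878.4); payoff €0.
Change in payoff = €0 − (€0) = €0.

€0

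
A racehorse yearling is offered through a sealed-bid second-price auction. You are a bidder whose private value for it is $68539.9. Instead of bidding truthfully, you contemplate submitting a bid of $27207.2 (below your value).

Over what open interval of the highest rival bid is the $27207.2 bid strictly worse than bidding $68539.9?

If the competing bid is below $27207.2, both bids win at the same price — no difference.
If it is above $68539.9, both bids lose — no difference.
If it lies strictly between $27207.2 and $68539.9, bidding your value wins at a price below your value (positive payoff) while bidding $27207.2 loses (payoff 0).
So the deviation strictly hurts on the open interval ($27207.2, $68539.9).

($27207.2, $68539.9)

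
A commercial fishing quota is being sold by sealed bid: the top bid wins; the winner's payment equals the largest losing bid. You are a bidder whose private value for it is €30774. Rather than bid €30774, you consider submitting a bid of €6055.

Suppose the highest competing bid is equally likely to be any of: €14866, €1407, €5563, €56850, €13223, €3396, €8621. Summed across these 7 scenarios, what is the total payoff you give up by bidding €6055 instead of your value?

The deviation costs you only when the competing bid falls strictly between €6055 and €30774; elsewhere both bids give the same outcome.
€14866: truthful payoff €15908, deviation payoff €0 → loss €15908.
€1407: outcomes coincide → loss €0.
€5563: outcomes coincide → loss €0.
€56850: outcomes coincide → loss €0.
€13223: truthful payoff €17551, deviation payoff €0 → loss €17551.
€3396: outcomes coincide → loss €0.
€8621: truthful payoff €22153, deviation payoff €0 → loss €22153.
Total loss = €15908 + €17551 + €22153 = €55612.
Because the price is fixed by the runner-up's bid, deviating from your value can only change a good outcome into a bad one — never the reverse.

€55612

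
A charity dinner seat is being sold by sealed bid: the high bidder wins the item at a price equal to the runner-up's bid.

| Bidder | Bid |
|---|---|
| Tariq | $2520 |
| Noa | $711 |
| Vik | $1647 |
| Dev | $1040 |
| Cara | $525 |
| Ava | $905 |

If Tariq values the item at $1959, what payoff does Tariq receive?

$312

Highest bid: Tariq at $2520, so Tariq wins.
Second-highest bid: Vik at $1647 — that is the price the winner pays.
Tariq's payoff = value − price = $1959 − $1647 = $312.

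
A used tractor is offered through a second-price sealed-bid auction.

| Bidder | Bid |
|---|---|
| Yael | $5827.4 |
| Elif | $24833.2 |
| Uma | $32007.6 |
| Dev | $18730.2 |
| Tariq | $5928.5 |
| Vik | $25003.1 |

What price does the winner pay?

Highest bid: Uma at $32007.6, so Uma wins.
Second-highest bid: Vik at $25003.1 — that is the price the winner pays.

$25003.1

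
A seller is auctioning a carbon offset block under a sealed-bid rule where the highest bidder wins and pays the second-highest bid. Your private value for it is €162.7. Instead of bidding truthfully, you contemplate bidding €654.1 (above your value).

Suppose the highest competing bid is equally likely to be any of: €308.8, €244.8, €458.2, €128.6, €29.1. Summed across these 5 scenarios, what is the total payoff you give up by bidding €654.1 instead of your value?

The deviation costs you only when the competing bid falls strictly between €162.7 and €654.1; elsewhere both bids give the same outcome.
€308.8: truthful payoff €0, deviation payoff −€146.1 → loss €146.1.
€244.8: truthful payoff €0, deviation payoff −€82.1 → loss €82.1.
€458.2: truthful payoff €0, deviation payoff −€295.5 → loss €295.5.
€128.6: outcomes coincide → loss €0.
€29.1: outcomes coincide → loss €0.
Total loss = €146.1 + €82.1 + €295.5 = €523.7.
Because the price is fixed by the runner-up's bid, deviating from your value can only change a good outcome into a bad one — never the reverse.

€523.7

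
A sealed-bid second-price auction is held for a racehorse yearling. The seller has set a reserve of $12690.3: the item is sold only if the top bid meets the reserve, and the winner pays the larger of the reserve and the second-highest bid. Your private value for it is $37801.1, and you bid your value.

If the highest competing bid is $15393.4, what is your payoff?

Your bid $37801.1 is the highest and exceeds the reserve.
Price = max(second-highest bid, reserve) = max($15393.4, $12690.3) = $15393.4.
Payoff = $37801.1 − $15393.4 = $22407.7.

$22407.7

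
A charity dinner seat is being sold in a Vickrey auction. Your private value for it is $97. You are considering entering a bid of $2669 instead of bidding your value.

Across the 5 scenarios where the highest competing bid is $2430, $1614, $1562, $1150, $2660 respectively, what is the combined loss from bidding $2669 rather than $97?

The deviation costs you only when the competing bid falls strictly between $97 and $2669; elsewhere both bids give the same outcome.
$2430: truthful payoff $0, deviation payoff −$2333 → loss $2333.
$1614: truthful payoff $0, deviation payoff −$1517 → loss $1517.
$1562: truthful payoff $0, deviation payoff −$1465 → loss $1465.
$1150: truthful payoff $0, deviation payoff −$1053 → loss $1053.
$2660: truthful payoff $0, deviation payoff −$2563 → loss $2563.
Total loss = $2333 + $1517 + $1465 + $1053 + $2563 = $8931.

$8931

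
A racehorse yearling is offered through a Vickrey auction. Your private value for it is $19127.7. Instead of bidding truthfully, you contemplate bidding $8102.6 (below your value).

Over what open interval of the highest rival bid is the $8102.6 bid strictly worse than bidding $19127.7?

($8102.6, $19127.7)

If the competing bid is below $8102.6, both bids win at the same price — no difference.
If it is above $19127.7, both bids lose — no difference.
If it lies strictly between $8102.6 and $19127.7, bidding your value wins at a price below your value (positive payoff) while bidding $8102.6 loses (payoff 0).
So the deviation strictly hurts on the open interval ($8102.6, $19127.7).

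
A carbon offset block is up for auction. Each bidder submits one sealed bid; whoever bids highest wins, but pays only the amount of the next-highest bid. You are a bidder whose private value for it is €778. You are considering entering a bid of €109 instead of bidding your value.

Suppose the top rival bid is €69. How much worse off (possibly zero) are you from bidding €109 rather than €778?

€0

Bidding your value €778: you win (since €778 > €69) and pay €69. Payoff €709.
Bidding €109: you win and pay €69. Payoff €778 − €69 = €709.
Difference = €709 − €709 = €0; both bids lead to the same outcome because the competing bid is below both your value and your alternative bid.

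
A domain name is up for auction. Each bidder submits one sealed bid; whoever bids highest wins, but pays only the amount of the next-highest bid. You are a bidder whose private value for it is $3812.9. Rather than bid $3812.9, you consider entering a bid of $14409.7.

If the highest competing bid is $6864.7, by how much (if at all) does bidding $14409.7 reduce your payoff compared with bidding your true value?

Bidding your value $3812.9: you lose (since $3812.9 < $6864.7). Payoff $0.
Bidding $14409.7: you win and pay $6864.7. Payoff $3812.9 − $6864.7 = −$3051.8.
The competing bid $6864.7 lies between your value and your inflated bid, so overbidding wins an item priced above your value.
Loss from deviating = $0 − (−$3051.8) = $3051.8.

$3051.8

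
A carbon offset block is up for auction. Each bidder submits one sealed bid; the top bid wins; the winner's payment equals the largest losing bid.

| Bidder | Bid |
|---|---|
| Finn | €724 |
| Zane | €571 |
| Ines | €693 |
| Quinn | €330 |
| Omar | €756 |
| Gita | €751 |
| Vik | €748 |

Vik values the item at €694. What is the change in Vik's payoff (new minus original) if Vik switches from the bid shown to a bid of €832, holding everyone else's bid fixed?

−€62

The highest bid among the other bidders is €756; Vik's bid doesn't change that.
Original bid €748: Vik is not highest (top rival bid is €756); payoff €0.
Alternative bid €832: Vik is highest, pays the top rival bid €756; payoff €694 − €756 = −€62.
Change in payoff = −€62 − (€0) = −€62.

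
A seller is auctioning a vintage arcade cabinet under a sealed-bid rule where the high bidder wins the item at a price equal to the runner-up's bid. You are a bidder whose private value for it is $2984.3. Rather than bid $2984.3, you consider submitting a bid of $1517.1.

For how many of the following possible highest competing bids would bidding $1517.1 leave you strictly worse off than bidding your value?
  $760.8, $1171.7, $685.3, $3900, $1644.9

The deviation hurts exactly when the highest competing bid lies strictly between $1517.1 and $2984.3 — underbidding then forfeits a profitable win.
$760.8: below both → same outcome either way.
$1171.7: below both → same outcome either way.
$685.3: below both → same outcome either way.
$3900: above both → same outcome either way.
$1644.9: inside the interval → strictly worse (loss $1339.4).
Count: 1.

1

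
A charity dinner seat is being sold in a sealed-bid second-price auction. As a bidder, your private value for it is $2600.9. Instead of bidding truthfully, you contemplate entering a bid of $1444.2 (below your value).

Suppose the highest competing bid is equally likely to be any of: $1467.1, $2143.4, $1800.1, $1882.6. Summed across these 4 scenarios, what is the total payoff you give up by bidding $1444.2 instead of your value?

The deviation costs you only when the competing bid falls strictly between $1444.2 and $2600.9; elsewhere both bids give the same outcome.
$1467.1: truthful payoff $1133.8, deviation payoff $0 → loss $1133.8.
$2143.4: truthful payoff $457.5, deviation payoff $0 → loss $457.5.
$1800.1: truthful payoff $800.8, deviation payoff $0 → loss $800.8.
$1882.6: truthful payoff $718.3, deviation payoff $0 → loss $718.3.
Total loss = $1133.8 + $457.5 + $800.8 + $718.3 = $3110.4.

$3110.4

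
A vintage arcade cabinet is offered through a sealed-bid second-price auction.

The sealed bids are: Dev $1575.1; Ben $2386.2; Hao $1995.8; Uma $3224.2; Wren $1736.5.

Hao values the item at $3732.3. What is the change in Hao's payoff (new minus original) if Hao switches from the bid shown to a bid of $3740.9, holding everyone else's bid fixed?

The highest bid among the other bidders is $3224.2; Hao's bid doesn't change that.
Original bid $1995.8: Hao is not highest (top rival bid is $3224.2); payoff $0.
Alternative bid $3740.9: Hao is highest, pays the top rival bid $3224.2; payoff $3732.3 − $3224.2 = $508.1.
Change in payoff = $508.1 − ($0) = $508.1.

$508.1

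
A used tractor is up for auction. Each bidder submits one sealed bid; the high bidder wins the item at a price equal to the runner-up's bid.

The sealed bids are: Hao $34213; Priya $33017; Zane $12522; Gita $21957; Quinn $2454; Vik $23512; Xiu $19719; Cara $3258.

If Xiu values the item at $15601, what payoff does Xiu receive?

Highest bid: Hao at $34213, so Hao wins.
Second-highest bid: Priya at $33017 — that is the price the winner pays.
Xiu did not win, so Xiu pays nothing and receives nothing: payoff $0.

$0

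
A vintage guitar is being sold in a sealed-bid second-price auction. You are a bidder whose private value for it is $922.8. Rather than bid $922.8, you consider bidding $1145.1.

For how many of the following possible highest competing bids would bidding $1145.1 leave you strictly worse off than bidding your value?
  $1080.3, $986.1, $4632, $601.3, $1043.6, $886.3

The deviation hurts exactly when the highest competing bid lies strictly between $922.8 and $1145.1 — overbidding then wins at a price above your value.
$1080.3: inside the interval → strictly worse (loss $157.5).
$986.1: inside the interval → strictly worse (loss $63.3).
$4632: above both → same outcome either way.
$601.3: below both → same outcome either way.
$1043.6: inside the interval → strictly worse (loss $120.8).
$886.3: below both → same outcome either way.
Count: 3.

3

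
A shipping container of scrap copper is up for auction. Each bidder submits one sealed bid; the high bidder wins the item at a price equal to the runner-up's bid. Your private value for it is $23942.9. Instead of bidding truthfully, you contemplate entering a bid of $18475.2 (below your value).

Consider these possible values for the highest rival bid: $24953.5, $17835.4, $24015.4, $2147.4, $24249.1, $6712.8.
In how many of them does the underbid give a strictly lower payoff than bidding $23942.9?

The deviation hurts exactly when the highest competing bid lies strictly between $18475.2 and $23942.9 — underbidding then forfeits a profitable win.
$24953.5: above both → same outcome either way.
$17835.4: below both → same outcome either way.
$24015.4: above both → same outcome either way.
$2147.4: below both → same outcome either way.
$24249.1: above both → same outcome either way.
$6712.8: below both → same outcome either way.
Count: 0.

0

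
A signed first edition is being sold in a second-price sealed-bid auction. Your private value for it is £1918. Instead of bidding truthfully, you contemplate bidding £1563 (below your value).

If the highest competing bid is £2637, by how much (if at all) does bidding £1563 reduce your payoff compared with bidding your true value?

£0

Bidding your value £1918: you lose (since £1918 < £2637). Payoff £0.
Bidding £1563: you lose. Payoff £0.
Difference = £0 − £0 = £0; both bids lead to the same outcome because the competing bid is above both your value and your alternative bid.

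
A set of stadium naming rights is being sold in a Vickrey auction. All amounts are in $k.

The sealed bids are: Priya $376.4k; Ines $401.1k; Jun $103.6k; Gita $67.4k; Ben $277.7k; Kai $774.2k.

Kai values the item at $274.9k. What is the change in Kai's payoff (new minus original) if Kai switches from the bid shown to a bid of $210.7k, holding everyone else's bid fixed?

The highest bid among the other bidders is $401.1k; Kai's bid doesn't change that.
Original bid $774.2k: Kai is highest, pays the top rival bid $401.1k; payoff $274.9k − $401.1k = −$126.2k.
Alternative bid $210.7k: Kai is not highest (top rival bid is $401.1k); payoff $0k.
Change in payoff = $0k − (−$126.2k) = $126.2k.

$126.2k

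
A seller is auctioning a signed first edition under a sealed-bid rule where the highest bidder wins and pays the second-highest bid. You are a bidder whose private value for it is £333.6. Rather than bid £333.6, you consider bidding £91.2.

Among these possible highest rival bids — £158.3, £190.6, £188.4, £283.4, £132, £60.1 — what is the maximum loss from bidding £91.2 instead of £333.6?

£158.3: truthful gives £175.3, deviation gives £0 → loss £175.3.
£190.6: truthful gives £143, deviation gives £0 → loss £143.
£188.4: truthful gives £145.2, deviation gives £0 → loss £145.2.
£283.4: truthful gives £50.2, deviation gives £0 → loss £50.2.
£132: truthful gives £201.6, deviation gives £0 → loss £201.6.
£60.1: same outcome either way → loss £0.
Maximum loss: £201.6.

£201.6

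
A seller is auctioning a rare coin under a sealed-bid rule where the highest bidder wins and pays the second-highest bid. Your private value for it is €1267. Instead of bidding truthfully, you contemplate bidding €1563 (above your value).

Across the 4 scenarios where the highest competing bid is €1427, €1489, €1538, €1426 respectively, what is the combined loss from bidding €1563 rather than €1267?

€812

The deviation costs you only when the competing bid falls strictly between €1267 and €1563; elsewhere both bids give the same outcome.
€1427: truthful payoff €0, deviation payoff −€160 → loss €160.
€1489: truthful payoff €0, deviation payoff −€222 → loss €222.
€1538: truthful payoff €0, deviation payoff −€271 → loss €271.
€1426: truthful payoff €0, deviation payoff −€159 → loss €159.
Total loss = €160 + €222 + €271 + €159 = €812.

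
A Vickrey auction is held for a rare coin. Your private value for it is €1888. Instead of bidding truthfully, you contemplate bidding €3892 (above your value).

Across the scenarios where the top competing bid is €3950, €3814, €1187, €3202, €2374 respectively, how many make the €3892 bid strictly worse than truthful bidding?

The deviation hurts exactly when the highest competing bid lies strictly between €1888 and €3892 — overbidding then wins at a price above your value.
€3950: above both → same outcome either way.
€3814: inside the interval → strictly worse (loss €1926).
€1187: below both → same outcome either way.
€3202: inside the interval → strictly worse (loss €1314).
€2374: inside the interval → strictly worse (loss €486).
Count: 3.

3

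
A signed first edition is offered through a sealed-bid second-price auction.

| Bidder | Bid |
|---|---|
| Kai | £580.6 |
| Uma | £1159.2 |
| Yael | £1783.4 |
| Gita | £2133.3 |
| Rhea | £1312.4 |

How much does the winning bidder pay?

£1783.4

Highest bid: Gita at £2133.3, so Gita wins.
Second-highest bid: Yael at £1783.4 — that is the price the winner pays.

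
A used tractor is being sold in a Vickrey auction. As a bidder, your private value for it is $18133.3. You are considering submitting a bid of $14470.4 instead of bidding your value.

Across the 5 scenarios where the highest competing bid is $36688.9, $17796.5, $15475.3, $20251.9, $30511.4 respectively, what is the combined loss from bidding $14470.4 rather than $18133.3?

$2994.8

The deviation costs you only when the competing bid falls strictly between $14470.4 and $18133.3; elsewhere both bids give the same outcome.
$36688.9: outcomes coincide → loss $0.
$17796.5: truthful payoff $336.8, deviation payoff $0 → loss $336.8.
$15475.3: truthful payoff $2658, deviation payoff $0 → loss $2658.
$20251.9: outcomes coincide → loss $0.
$30511.4: outcomes coincide → loss $0.
Total loss = $336.8 + $2658 = $2994.8.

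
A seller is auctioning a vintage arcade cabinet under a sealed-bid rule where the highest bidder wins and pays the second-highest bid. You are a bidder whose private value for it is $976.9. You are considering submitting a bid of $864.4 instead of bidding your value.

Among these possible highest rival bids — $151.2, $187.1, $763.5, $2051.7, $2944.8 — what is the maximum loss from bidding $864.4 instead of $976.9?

$151.2: same outcome either way → loss $0.
$187.1: same outcome either way → loss $0.
$763.5: same outcome either way → loss $0.
$2051.7: same outcome either way → loss $0.
$2944.8: same outcome either way → loss $0.
Maximum loss: $0.

$0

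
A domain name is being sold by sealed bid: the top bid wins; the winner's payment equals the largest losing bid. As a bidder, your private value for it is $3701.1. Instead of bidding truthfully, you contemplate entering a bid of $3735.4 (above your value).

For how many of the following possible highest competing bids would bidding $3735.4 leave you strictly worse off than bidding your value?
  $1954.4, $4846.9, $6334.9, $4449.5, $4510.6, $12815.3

0

The deviation hurts exactly when the highest competing bid lies strictly between $3701.1 and $3735.4 — overbidding then wins at a price above your value.
$1954.4: below both → same outcome either way.
$4846.9: above both → same outcome either way.
$6334.9: above both → same outcome either way.
$4449.5: above both → same outcome either way.
$4510.6: above both → same outcome either way.
$12815.3: above both → same outcome either way.
Count: 0.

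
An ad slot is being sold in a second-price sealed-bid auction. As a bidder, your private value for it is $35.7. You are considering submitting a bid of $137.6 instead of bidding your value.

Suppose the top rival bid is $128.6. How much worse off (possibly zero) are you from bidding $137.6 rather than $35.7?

Bidding your value $35.7: you lose (since $35.7 < $128.6). Payoff $0.
Bidding $137.6: you win and pay $128.6. Payoff $35.7 − $128.6 = −$92.9.
The competing bid $128.6 lies between your value and your inflated bid, so overbidding wins an item priced above your value.
Loss from deviating = $0 − (−$92.9) = $92.9.

$92.9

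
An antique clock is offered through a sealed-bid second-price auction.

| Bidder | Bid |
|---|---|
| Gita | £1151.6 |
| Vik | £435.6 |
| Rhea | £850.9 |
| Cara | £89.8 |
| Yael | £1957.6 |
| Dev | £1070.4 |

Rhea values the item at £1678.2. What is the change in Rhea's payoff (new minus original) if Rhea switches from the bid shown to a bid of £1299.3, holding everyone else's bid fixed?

£0

The highest bid among the other bidders is £1957.6; Rhea's bid doesn't change that.
Original bid £850.9: Rhea is not highest (top rival bid is £1957.6); payoff £0.
Alternative bid £1299.3: Rhea is not highest (top rival bid is £1957.6); payoff £0.
Change in payoff = £0 − (£0) = £0.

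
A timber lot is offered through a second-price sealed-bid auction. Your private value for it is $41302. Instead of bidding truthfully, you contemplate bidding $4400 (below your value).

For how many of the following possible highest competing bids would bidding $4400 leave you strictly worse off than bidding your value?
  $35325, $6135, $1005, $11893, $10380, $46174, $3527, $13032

The deviation hurts exactly when the highest competing bid lies strictly between $4400 and $41302 — underbidding then forfeits a profitable win.
$35325: inside the interval → strictly worse (loss $5977).
$6135: inside the interval → strictly worse (loss $35167).
$1005: below both → same outcome either way.
$11893: inside the interval → strictly worse (loss $29409).
$10380: inside the interval → strictly worse (loss $30922).
$46174: above both → same outcome either way.
$3527: below both → same outcome either way.
$13032: inside the interval → strictly worse (loss $28270).
Count: 5.

5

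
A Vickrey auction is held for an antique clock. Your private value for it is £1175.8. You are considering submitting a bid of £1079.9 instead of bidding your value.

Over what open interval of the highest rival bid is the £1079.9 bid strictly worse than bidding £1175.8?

(£1079.9, £1175.8)

If the competing bid is below £1079.9, both bids win at the same price — no difference.
If it is above £1175.8, both bids lose — no difference.
If it lies strictly between £1079.9 and £1175.8, bidding your value wins at a price below your value (positive payoff) while bidding £1079.9 loses (payoff 0).
So the deviation strictly hurts on the open interval (£1079.9, £1175.8).
Truthful bidding weakly dominates here: raising your bid can only win items priced above your value, and lowering it can only forfeit items priced below.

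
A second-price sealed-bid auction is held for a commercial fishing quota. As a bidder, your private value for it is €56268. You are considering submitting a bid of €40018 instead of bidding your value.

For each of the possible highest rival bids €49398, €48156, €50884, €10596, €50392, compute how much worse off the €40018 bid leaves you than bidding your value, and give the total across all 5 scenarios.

The deviation costs you only when the competing bid falls strictly between €40018 and €56268; elsewhere both bids give the same outcome.
€49398: truthful payoff €6870, deviation payoff €0 → loss €6870.
€48156: truthful payoff €8112, deviation payoff €0 → loss €8112.
€50884: truthful payoff €5384, deviation payoff €0 → loss €5384.
€10596: outcomes coincide → loss €0.
€50392: truthful payoff €5876, deviation payoff €0 → loss €5876.
Total loss = €6870 + €8112 + €5384 + €5876 = €26242.

€26242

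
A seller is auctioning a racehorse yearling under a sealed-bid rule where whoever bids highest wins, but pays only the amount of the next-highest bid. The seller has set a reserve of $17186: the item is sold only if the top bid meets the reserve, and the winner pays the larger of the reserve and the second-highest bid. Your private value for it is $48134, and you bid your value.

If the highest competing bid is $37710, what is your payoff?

Your bid $48134 is the highest and exceeds the reserve.
Price = max(second-highest bid, reserve) = max($37710, $17186) = $37710.
Payoff = $48134 − $37710 = $10424.

$10424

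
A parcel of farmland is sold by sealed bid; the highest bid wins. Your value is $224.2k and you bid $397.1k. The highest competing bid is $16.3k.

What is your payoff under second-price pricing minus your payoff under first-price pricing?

You have the highest bid, so you win under either rule.
Second-price: pay $16.3k → payoff $207.9k.
First-price: pay your own bid $397.1k → payoff −$172.9k.
Difference = $207.9k − (−$172.9k) = $380.8k.

$380.8k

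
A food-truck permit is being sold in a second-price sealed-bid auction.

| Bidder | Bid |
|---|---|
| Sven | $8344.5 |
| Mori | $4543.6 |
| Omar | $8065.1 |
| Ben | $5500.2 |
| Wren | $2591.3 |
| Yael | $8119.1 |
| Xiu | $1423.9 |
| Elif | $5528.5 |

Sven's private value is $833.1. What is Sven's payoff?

Highest bid: Sven at $8344.5, so Sven wins.
Second-highest bid: Yael at $8119.1 — that is the price the winner pays.
Sven's payoff = value − price = $833.1 − $8119.1 = −$7286.

−$7286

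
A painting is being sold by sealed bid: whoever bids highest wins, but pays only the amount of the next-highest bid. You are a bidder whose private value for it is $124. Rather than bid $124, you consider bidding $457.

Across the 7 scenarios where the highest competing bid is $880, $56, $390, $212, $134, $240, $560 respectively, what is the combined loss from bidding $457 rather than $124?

The deviation costs you only when the competing bid falls strictly between $124 and $457; elsewhere both bids give the same outcome.
$880: outcomes coincide → loss $0.
$56: outcomes coincide → loss $0.
$390: truthful payoff $0, deviation payoff −$266 → loss $266.
$212: truthful payoff $0, deviation payoff −$88 → loss $88.
$134: truthful payoff $0, deviation payoff −$10 → loss $10.
$240: truthful payoff $0, deviation payoff −$116 → loss $116.
$560: outcomes coincide → loss $0.
Total loss = $266 + $88 + $10 + $116 = $480.

$480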